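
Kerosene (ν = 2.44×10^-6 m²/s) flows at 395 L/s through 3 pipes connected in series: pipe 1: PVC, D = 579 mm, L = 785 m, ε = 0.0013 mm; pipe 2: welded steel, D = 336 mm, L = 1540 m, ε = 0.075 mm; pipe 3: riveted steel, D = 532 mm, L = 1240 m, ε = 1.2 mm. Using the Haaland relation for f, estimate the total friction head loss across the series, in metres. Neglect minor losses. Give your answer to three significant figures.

Pipe 1: V = 1.500 m/s, Re = 3.56×10^5, ε/D = 2.25×10^-6, f = 0.01391, h_1 = f(L/D)V²/2g = 2.164 m
Pipe 2: V = 4.455 m/s, Re = 6.13×10^5, ε/D = 2.23×10^-4, f = 0.01527, h_2 = f(L/D)V²/2g = 70.81 m
Pipe 3: V = 1.777 m/s, Re = 3.87×10^5, ε/D = 0.00226, f = 0.02462, h_3 = f(L/D)V²/2g = 9.235 m
Series → Q common, losses add: H = Σh = 82.21 m

H ≈ 82.2 m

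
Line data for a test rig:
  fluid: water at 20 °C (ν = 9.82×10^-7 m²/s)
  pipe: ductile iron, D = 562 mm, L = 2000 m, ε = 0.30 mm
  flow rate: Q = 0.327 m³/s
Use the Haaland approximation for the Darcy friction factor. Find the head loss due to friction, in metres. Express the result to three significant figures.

h_f ≈ 5.53 m

V = 4Q/(πD²) = 4·0.327/(π·0.562²) = 1.318 m/s
Re = VD/ν = 1.318·0.562/9.82×10^-7 = 7.54×10^5 → turbulent
ε/D = 0.30/562 = 5.34×10^-4
Haaland: f = 0.01753
h_f = f(L/D)V²/(2g) = 0.01753·(2000/0.562)·1.318²/(2·9.81) = 5.525 m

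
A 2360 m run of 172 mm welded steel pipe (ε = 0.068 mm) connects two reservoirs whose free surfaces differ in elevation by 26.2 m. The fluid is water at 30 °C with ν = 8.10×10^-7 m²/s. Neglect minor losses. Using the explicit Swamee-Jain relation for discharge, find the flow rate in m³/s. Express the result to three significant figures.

Swamee-Jain (Type II): Q = -0.965·√(gD⁵h_f/L)·ln[ε/(3.7D) + √(3.17ν²L/(gD³h_f))]
√(gD⁵h_f/L) = √(9.81·0.172⁵·26.2/2360) = 0.004049
ε/(3.7D) = 1.07×10^-4; √(3.17ν²L/(gD³h_f)) = 6.13×10^-5
Q = -0.965·0.004049·ln(1.681×10^-4) = 0.03396 m³/s
Check: V = 1.46 m/s, Re = 3.10×10^5, f = 0.01765, h_f = 26.4 m ≈ 26.2 m ✓

Q ≈ 0.0340 m³/s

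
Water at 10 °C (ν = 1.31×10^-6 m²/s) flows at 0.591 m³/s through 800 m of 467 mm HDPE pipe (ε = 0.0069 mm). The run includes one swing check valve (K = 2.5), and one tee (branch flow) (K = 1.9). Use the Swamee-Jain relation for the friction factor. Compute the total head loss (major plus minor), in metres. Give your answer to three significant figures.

V = 4Q/(πD²) = 3.450 m/s; V²/2g = 0.6068 m
Re = 1.23×10^6, ε/D = 1.48×10^-5 → f = 0.01162 (Swamee-Jain)
Major: h_f = f(L/D)·V²/2g = 0.01162·1713·0.6068 = 12.08 m
Minor: ΣK = 4.40; h_m = ΣK·V²/2g = 2.670 m
Total H_L = 12.08 + 2.670 = 14.74 m

H_L ≈ 14.7 m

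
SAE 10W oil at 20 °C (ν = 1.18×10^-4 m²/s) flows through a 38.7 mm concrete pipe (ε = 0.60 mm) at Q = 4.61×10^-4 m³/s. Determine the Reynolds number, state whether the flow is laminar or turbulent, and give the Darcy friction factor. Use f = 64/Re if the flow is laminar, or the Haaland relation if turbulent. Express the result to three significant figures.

V = 4Q/(πD²) = 0.3919 m/s
Re = VD/ν = 0.3919·0.0387/1.18×10^-4 = 129
Re < 2300 → laminar → f = 64/Re = 0.4979

Re ≈ 129; laminar; f = 64/Re ≈ 0.498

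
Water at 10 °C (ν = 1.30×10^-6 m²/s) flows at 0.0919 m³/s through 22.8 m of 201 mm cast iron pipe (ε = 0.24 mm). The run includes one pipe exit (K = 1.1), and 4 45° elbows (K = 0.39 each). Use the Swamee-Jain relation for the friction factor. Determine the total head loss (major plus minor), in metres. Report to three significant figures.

V = 4Q/(πD²) = 2.896 m/s; V²/2g = 0.4275 m
Re = 4.48×10^5, ε/D = 0.00119 → f = 0.02122 (Swamee-Jain)
Major: h_f = f(L/D)·V²/2g = 0.02122·113.4·0.4275 = 1.029 m
Minor: ΣK = 2.66; h_m = ΣK·V²/2g = 1.137 m
Total H_L = 1.029 + 1.137 = 2.167 m

H_L ≈ 2.17 m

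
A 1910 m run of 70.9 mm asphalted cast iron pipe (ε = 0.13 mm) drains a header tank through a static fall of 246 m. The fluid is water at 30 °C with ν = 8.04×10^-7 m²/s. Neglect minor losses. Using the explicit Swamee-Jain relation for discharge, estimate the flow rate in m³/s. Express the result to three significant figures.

Swamee-Jain (Type II): Q = -0.965·√(gD⁵h_f/L)·ln[ε/(3.7D) + √(3.17ν²L/(gD³h_f))]
√(gD⁵h_f/L) = √(9.81·0.0709⁵·246/1910) = 0.001505
ε/(3.7D) = 4.96×10^-4; √(3.17ν²L/(gD³h_f)) = 6.75×10^-5
Q = -0.965·0.001505·ln(5.630×10^-4) = 0.01086 m³/s
Check: V = 2.75 m/s, Re = 2.43×10^5, f = 0.02384, h_f = 248 m ≈ 246 m ✓

Q ≈ 0.0109 m³/s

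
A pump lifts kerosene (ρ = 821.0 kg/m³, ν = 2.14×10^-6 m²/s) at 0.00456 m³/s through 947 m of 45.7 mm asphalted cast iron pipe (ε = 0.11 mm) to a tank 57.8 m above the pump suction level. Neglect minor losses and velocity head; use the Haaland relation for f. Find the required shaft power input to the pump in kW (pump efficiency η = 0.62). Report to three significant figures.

P_shaft ≈ 16.4 kW

V = 4Q/(πD²) = 2.780 m/s; Re = 5.94×10^4; ε/D = 0.00241; f = 0.02684
h_f = f(L/D)V²/2g = 219.1 m
Total head H = z + h_f = 57.8 + 219.1 = 276.9 m
P_hyd = ρgQH = 821.0·9.81·0.00456·276.9 = 10.17 kW
P_shaft = P_hyd/η = 10.17/0.62 = 16.40 kW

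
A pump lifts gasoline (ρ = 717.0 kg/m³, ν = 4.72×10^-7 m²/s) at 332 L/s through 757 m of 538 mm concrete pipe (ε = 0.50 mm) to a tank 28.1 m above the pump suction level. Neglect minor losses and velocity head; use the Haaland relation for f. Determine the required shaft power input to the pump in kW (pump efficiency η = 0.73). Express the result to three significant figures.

V = 4Q/(πD²) = 1.460 m/s; Re = 1.66×10^6; ε/D = 9.29×10^-4; f = 0.01950
h_f = f(L/D)V²/2g = 2.983 m
Total head H = z + h_f = 28.1 + 2.983 = 31.08 m
P_hyd = ρgQH = 717.0·9.81·0.332·31.08 = 72.58 kW
P_shaft = P_hyd/η = 72.58/0.73 = 99.43 kW

P_shaft ≈ 99.4 kW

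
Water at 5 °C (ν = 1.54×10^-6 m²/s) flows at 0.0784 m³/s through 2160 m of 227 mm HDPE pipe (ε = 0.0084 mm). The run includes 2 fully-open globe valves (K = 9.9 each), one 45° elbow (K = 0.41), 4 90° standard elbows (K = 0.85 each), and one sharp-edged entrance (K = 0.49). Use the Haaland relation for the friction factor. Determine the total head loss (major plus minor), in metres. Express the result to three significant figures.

H_L ≈ 31.5 m

V = 4Q/(πD²) = 1.937 m/s; V²/2g = 0.1913 m
Re = 2.86×10^5, ε/D = 3.70×10^-5 → f = 0.01479 (Haaland)
Major: h_f = f(L/D)·V²/2g = 0.01479·9515·0.1913 = 26.91 m
Minor: ΣK = 24.1; h_m = ΣK·V²/2g = 4.610 m
Total H_L = 26.91 + 4.610 = 31.52 m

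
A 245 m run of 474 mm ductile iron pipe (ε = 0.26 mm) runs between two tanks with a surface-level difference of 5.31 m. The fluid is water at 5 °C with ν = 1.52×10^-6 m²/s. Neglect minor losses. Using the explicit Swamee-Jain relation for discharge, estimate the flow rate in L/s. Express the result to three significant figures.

Q ≈ 599 L/s

Swamee-Jain (Type II): Q = -0.965·√(gD⁵h_f/L)·ln[ε/(3.7D) + √(3.17ν²L/(gD³h_f))]
√(gD⁵h_f/L) = √(9.81·0.474⁵·5.31/245) = 0.07133
ε/(3.7D) = 1.48×10^-4; √(3.17ν²L/(gD³h_f)) = 1.80×10^-5
Q = -0.965·0.07133·ln(1.662×10^-4) = 0.5990 m³/s
Check: V = 3.39 m/s, Re = 1.06×10^6, f = 0.01759, h_f = 5.34 m ≈ 5.31 m ✓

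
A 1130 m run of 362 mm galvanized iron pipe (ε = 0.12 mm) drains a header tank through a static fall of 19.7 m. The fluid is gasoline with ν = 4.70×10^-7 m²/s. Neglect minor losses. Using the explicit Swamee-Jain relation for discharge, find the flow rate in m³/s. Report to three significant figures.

Q ≈ 0.290 m³/s

Swamee-Jain (Type II): Q = -0.965·√(gD⁵h_f/L)·ln[ε/(3.7D) + √(3.17ν²L/(gD³h_f))]
√(gD⁵h_f/L) = √(9.81·0.362⁵·19.7/1130) = 0.03261
ε/(3.7D) = 8.96×10^-5; √(3.17ν²L/(gD³h_f)) = 9.29×10^-6
Q = -0.965·0.03261·ln(9.888×10^-5) = 0.2902 m³/s
Check: V = 2.82 m/s, Re = 2.17×10^6, f = 0.01566, h_f = 19.8 m ≈ 19.7 m ✓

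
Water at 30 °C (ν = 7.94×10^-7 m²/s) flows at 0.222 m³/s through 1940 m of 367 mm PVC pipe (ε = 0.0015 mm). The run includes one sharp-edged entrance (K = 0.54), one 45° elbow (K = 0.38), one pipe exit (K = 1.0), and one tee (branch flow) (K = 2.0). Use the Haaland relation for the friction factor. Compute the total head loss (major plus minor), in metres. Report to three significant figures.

H_L ≈ 14.8 m

V = 4Q/(πD²) = 2.099 m/s; V²/2g = 0.2245 m
Re = 9.70×10^5, ε/D = 4.09×10^-6 → f = 0.01171 (Haaland)
Major: h_f = f(L/D)·V²/2g = 0.01171·5286·0.2245 = 13.90 m
Minor: ΣK = 3.92; h_m = ΣK·V²/2g = 0.8799 m
Total H_L = 13.90 + 0.8799 = 14.78 m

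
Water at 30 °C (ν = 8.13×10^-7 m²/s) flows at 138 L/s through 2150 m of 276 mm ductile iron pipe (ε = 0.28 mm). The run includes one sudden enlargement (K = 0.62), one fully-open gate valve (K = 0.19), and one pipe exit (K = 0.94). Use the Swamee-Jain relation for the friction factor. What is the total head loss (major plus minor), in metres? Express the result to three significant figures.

H_L ≈ 43.1 m

V = 4Q/(πD²) = 2.307 m/s; V²/2g = 0.2712 m
Re = 7.83×10^5, ε/D = 0.00101 → f = 0.02019 (Swamee-Jain)
Major: h_f = f(L/D)·V²/2g = 0.02019·7790·0.2712 = 42.64 m
Minor: ΣK = 1.75; h_m = ΣK·V²/2g = 0.4745 m
Total H_L = 42.64 + 0.4745 = 43.12 m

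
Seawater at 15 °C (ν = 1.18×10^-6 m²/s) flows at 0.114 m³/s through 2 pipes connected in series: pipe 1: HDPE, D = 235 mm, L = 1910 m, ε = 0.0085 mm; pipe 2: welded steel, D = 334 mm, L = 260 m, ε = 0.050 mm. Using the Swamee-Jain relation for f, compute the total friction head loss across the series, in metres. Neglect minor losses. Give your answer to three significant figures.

H ≈ 39.8 m

Pipe 1: V = 2.628 m/s, Re = 5.23×10^5, ε/D = 3.62×10^-5, f = 0.01355, h_1 = f(L/D)V²/2g = 38.78 m
Pipe 2: V = 1.301 m/s, Re = 3.68×10^5, ε/D = 1.50×10^-4, f = 0.01551, h_2 = f(L/D)V²/2g = 1.042 m
Series → Q common, losses add: H = Σh = 39.82 m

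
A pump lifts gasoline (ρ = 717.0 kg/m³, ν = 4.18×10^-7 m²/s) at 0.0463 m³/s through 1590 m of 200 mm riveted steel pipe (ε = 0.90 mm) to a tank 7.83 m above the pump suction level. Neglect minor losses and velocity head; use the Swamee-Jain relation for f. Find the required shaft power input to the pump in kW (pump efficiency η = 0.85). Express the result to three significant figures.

V = 4Q/(πD²) = 1.474 m/s; Re = 7.05×10^5; ε/D = 0.00450; f = 0.02965
h_f = f(L/D)V²/2g = 26.09 m
Total head H = z + h_f = 7.83 + 26.09 = 33.92 m
P_hyd = ρgQH = 717.0·9.81·0.0463·33.92 = 11.05 kW
P_shaft = P_hyd/η = 11.05/0.85 = 13.00 kW

P_shaft ≈ 13.0 kW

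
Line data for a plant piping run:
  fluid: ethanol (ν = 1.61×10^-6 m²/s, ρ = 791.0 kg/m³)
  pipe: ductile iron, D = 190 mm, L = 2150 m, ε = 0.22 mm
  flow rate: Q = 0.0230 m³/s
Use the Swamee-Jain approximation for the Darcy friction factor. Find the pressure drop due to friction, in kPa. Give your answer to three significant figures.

V = 4Q/(πD²) = 4·0.0230/(π·0.190²) = 0.8112 m/s
Re = VD/ν = 0.8112·0.190/1.61×10^-6 = 9.57×10^4 → turbulent
ε/D = 0.22/190 = 0.00116
Swamee-Jain: f = 0.02296
h_f = f(L/D)V²/(2g) = 0.02296·(2150/0.190)·0.8112²/(2·9.81) = 8.715 m
Δp = ρg·h_f = 791.0·9.81·8.715 = 67.63 kPa

Δp ≈ 67.6 kPa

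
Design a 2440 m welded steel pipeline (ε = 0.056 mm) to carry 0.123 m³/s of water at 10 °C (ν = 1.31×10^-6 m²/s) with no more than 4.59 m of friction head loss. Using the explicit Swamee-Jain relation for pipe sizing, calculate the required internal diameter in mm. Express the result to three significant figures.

Swamee-Jain (Type III): D = 0.66·[ε^1.25·(LQ²/(gh_f))^4.75 + ν·Q^9.4·(L/(gh_f))^5.2]^0.04
LQ²/(gh_f) = 0.8198; L/(gh_f) = 54.19
Term 1 = ε^1.25·(…)^4.75 = 1.89×10^-6; Term 2 = ν·Q^9.4·(…)^5.2 = 3.79×10^-6
D = 0.66·(1.89×10^-6 + 3.79×10^-6)^0.04 = 0.4071 m = 407 mm
Check: V = 0.945 m/s, Re = 2.94×10^5, f = 0.01583, h_f = 4.32 m ≈ 4.59 m ✓

D ≈ 407 mm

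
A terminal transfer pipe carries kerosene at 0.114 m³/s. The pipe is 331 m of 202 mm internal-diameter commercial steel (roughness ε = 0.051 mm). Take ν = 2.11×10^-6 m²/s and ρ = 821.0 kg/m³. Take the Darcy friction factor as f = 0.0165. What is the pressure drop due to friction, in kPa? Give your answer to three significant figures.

V = 4Q/(πD²) = 4·0.114/(π·0.202²) = 3.557 m/s
h_f = f(L/D)V²/(2g) = 0.01650·(331/0.202)·3.557²/(2·9.81) = 17.44 m
Δp = ρg·h_f = 821.0·9.81·17.44 = 140.4 kPa

Δp ≈ 140 kPa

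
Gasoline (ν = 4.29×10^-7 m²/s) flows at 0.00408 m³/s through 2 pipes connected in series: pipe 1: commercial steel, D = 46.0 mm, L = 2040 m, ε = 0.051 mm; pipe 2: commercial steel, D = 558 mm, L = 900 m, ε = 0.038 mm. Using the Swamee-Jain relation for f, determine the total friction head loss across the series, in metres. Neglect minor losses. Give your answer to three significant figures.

H ≈ 290 m

Pipe 1: V = 2.455 m/s, Re = 2.63×10^5, ε/D = 0.00111, f = 0.02131, h_1 = f(L/D)V²/2g = 290.3 m
Pipe 2: V = 0.01668 m/s, Re = 2.17×10^4, ε/D = 6.81×10^-5, f = 0.02547, h_2 = f(L/D)V²/2g = 5.828×10^-4 m
Series → Q common, losses add: H = Σh = 290.3 m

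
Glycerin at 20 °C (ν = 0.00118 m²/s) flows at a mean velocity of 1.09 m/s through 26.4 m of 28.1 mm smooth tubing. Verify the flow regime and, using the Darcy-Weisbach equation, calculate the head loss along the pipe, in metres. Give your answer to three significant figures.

Re = VD/ν = 1.09·0.02810/0.00118 = 26.0 → laminar (Re < 2300)
f = 64/Re = 2.466
h_f = f(L/D)V²/(2g) = 2.466·(26.4/0.02810)·1.09²/(2·9.81) = 140.3 m

h_f ≈ 140 m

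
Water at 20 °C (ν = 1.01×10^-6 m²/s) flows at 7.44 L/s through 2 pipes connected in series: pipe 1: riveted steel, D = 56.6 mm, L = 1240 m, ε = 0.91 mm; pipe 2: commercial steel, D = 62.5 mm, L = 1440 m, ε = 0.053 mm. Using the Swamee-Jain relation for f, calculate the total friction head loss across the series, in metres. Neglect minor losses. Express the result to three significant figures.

H ≈ 587 m

Pipe 1: V = 2.957 m/s, Re = 1.66×10^5, ε/D = 0.0161, f = 0.04525, h_1 = f(L/D)V²/2g = 441.8 m
Pipe 2: V = 2.425 m/s, Re = 1.50×10^5, ε/D = 8.48×10^-4, f = 0.02101, h_2 = f(L/D)V²/2g = 145.1 m
Series → Q common, losses add: H = Σh = 586.8 m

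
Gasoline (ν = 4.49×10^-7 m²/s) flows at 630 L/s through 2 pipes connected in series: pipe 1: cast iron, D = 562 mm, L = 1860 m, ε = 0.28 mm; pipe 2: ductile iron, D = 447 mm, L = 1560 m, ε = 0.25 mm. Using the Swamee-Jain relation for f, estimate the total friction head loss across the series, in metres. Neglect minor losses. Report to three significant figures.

Pipe 1: V = 2.540 m/s, Re = 3.18×10^6, ε/D = 4.98×10^-4, f = 0.01691, h_1 = f(L/D)V²/2g = 18.39 m
Pipe 2: V = 4.015 m/s, Re = 4.00×10^6, ε/D = 5.59×10^-4, f = 0.01729, h_2 = f(L/D)V²/2g = 49.58 m
Series → Q common, losses add: H = Σh = 67.97 m

H ≈ 68.0 m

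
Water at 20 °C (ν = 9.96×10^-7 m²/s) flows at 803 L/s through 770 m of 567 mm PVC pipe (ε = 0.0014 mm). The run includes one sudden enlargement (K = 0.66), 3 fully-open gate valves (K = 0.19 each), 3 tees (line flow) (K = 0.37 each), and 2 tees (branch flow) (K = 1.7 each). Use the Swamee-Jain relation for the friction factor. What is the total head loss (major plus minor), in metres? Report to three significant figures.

H_L ≈ 10.4 m

V = 4Q/(πD²) = 3.180 m/s; V²/2g = 0.5155 m
Re = 1.81×10^6, ε/D = 2.47×10^-6 → f = 0.01062 (Swamee-Jain)
Major: h_f = f(L/D)·V²/2g = 0.01062·1358·0.5155 = 7.434 m
Minor: ΣK = 5.74; h_m = ΣK·V²/2g = 2.959 m
Total H_L = 7.434 + 2.959 = 10.39 m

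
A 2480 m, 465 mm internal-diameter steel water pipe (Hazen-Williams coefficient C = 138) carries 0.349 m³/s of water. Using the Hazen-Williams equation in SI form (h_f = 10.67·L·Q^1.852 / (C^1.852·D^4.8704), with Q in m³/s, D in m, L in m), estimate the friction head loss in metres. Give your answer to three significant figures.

h_f = 10.67·2480·0.349^1.852 / (138^1.852·0.465^4.8704) = 17.08 m

h_f ≈ 17.1 m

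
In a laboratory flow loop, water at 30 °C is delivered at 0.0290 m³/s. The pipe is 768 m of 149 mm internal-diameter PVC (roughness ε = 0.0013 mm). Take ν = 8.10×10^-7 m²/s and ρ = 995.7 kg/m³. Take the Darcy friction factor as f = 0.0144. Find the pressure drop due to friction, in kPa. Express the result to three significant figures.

Δp ≈ 102 kPa

V = 4Q/(πD²) = 4·0.0290/(π·0.149²) = 1.663 m/s
h_f = f(L/D)V²/(2g) = 0.01440·(768/0.149)·1.663²/(2·9.81) = 10.46 m
Δp = ρg·h_f = 995.7·9.81·10.46 = 102.2 kPa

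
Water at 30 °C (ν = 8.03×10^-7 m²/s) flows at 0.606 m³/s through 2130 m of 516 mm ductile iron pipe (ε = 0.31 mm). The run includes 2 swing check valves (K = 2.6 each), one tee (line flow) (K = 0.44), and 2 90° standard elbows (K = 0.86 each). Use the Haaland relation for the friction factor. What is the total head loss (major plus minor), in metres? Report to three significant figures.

H_L ≈ 34.3 m

V = 4Q/(πD²) = 2.898 m/s; V²/2g = 0.4280 m
Re = 1.86×10^6, ε/D = 6.01×10^-4 → f = 0.01765 (Haaland)
Major: h_f = f(L/D)·V²/2g = 0.01765·4128·0.4280 = 31.19 m
Minor: ΣK = 7.36; h_m = ΣK·V²/2g = 3.150 m
Total H_L = 31.19 + 3.150 = 34.34 m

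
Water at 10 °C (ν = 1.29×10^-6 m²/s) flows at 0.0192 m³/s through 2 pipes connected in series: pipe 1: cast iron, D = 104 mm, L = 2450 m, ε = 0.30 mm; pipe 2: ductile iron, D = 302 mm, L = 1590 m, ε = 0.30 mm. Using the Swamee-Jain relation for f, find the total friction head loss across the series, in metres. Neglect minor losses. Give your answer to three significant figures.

H ≈ 165 m

Pipe 1: V = 2.260 m/s, Re = 1.82×10^5, ε/D = 0.00288, f = 0.02682, h_1 = f(L/D)V²/2g = 164.5 m
Pipe 2: V = 0.2680 m/s, Re = 6.28×10^4, ε/D = 9.93×10^-4, f = 0.02347, h_2 = f(L/D)V²/2g = 0.4524 m
Series → Q common, losses add: H = Σh = 165.0 m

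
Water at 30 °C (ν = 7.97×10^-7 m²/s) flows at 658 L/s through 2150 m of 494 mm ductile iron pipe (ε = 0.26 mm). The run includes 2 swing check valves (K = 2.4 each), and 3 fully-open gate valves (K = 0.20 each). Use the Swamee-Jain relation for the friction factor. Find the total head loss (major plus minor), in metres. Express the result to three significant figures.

H_L ≈ 48.2 m

V = 4Q/(πD²) = 3.433 m/s; V²/2g = 0.6007 m
Re = 2.13×10^6, ε/D = 5.26×10^-4 → f = 0.01720 (Swamee-Jain)
Major: h_f = f(L/D)·V²/2g = 0.01720·4352·0.6007 = 44.96 m
Minor: ΣK = 5.40; h_m = ΣK·V²/2g = 3.244 m
Total H_L = 44.96 + 3.244 = 48.20 m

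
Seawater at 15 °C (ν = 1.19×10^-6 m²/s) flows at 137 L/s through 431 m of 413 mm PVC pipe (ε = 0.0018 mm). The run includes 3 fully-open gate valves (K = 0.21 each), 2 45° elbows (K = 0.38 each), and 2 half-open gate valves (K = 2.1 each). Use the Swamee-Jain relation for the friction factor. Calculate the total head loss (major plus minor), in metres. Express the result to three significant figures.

H_L ≈ 1.08 m

V = 4Q/(πD²) = 1.023 m/s; V²/2g = 0.05330 m
Re = 3.55×10^5, ε/D = 4.36×10^-6 → f = 0.01399 (Swamee-Jain)
Major: h_f = f(L/D)·V²/2g = 0.01399·1044·0.05330 = 0.7782 m
Minor: ΣK = 5.59; h_m = ΣK·V²/2g = 0.2980 m
Total H_L = 0.7782 + 0.2980 = 1.076 m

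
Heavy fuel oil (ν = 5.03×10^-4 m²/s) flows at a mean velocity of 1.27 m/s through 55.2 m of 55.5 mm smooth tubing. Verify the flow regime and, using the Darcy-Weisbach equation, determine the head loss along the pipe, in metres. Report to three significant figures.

Re = VD/ν = 1.27·0.05550/5.03×10^-4 = 140 → laminar (Re < 2300)
f = 64/Re = 0.4567
h_f = f(L/D)V²/(2g) = 0.4567·(55.2/0.05550)·1.27²/(2·9.81) = 37.34 m

h_f ≈ 37.3 m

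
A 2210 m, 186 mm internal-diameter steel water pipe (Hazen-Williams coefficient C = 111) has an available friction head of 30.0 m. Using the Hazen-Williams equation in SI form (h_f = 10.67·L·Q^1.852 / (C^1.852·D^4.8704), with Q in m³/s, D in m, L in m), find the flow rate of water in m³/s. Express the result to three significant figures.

Rearranging: Q = [h_f·C^1.852·D^4.8704 / (10.67·L)]^(1/1.852)
Q = [30.0·111^1.852·0.186^4.8704 / (10.67·2210)]^0.540 = 0.03638 m³/s

Q ≈ 0.0364 m³/s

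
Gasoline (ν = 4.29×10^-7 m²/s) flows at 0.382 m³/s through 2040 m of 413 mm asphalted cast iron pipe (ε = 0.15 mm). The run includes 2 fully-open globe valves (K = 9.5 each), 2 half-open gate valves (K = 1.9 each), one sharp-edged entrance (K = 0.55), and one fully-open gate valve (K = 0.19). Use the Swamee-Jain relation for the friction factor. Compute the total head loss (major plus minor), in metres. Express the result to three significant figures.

V = 4Q/(πD²) = 2.852 m/s; V²/2g = 0.4144 m
Re = 2.75×10^6, ε/D = 3.63×10^-4 → f = 0.01587 (Swamee-Jain)
Major: h_f = f(L/D)·V²/2g = 0.01587·4939·0.4144 = 32.48 m
Minor: ΣK = 23.5; h_m = ΣK·V²/2g = 9.756 m
Total H_L = 32.48 + 9.756 = 42.24 m

H_L ≈ 42.2 m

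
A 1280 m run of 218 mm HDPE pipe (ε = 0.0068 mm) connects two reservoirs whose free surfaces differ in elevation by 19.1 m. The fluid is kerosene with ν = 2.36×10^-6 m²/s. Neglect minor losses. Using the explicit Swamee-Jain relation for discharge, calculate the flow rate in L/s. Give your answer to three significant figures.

Swamee-Jain (Type II): Q = -0.965·√(gD⁵h_f/L)·ln[ε/(3.7D) + √(3.17ν²L/(gD³h_f))]
√(gD⁵h_f/L) = √(9.81·0.218⁵·19.1/1280) = 0.008490
ε/(3.7D) = 8.43×10^-6; √(3.17ν²L/(gD³h_f)) = 1.08×10^-4
Q = -0.965·0.008490·ln(1.163×10^-4) = 0.07422 m³/s
Check: V = 1.99 m/s, Re = 1.84×10^5, f = 0.01606, h_f = 19.0 m ≈ 19.1 m ✓

Q ≈ 74.2 L/s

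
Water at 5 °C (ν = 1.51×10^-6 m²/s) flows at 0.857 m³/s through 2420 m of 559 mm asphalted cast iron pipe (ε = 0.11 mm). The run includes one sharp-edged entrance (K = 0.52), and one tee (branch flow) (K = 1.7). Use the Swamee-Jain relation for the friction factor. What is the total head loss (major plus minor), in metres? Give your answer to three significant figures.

H_L ≈ 40.5 m

V = 4Q/(πD²) = 3.492 m/s; V²/2g = 0.6215 m
Re = 1.29×10^6, ε/D = 1.97×10^-4 → f = 0.01454 (Swamee-Jain)
Major: h_f = f(L/D)·V²/2g = 0.01454·4329·0.6215 = 39.12 m
Minor: ΣK = 2.22; h_m = ΣK·V²/2g = 1.380 m
Total H_L = 39.12 + 1.380 = 40.50 m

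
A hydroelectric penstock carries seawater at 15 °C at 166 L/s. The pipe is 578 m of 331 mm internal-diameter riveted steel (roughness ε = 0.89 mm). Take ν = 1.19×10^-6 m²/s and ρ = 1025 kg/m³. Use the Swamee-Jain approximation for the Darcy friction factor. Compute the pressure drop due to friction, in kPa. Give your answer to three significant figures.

V = 4Q/(πD²) = 4·0.166/(π·0.331²) = 1.929 m/s
Re = VD/ν = 1.929·0.331/1.19×10^-6 = 5.37×10^5 → turbulent
ε/D = 0.89/331 = 0.00269
Swamee-Jain: f = 0.02576
h_f = f(L/D)V²/(2g) = 0.02576·(578/0.331)·1.929²/(2·9.81) = 8.532 m
Δp = ρg·h_f = 1025·9.81·8.532 = 85.79 kPa

Δp ≈ 85.8 kPa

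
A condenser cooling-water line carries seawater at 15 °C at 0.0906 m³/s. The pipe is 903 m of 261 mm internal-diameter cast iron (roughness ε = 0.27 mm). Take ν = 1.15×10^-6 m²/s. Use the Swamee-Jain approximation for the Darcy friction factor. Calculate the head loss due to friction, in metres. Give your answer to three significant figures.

h_f ≈ 10.5 m

V = 4Q/(πD²) = 4·0.0906/(π·0.261²) = 1.693 m/s
Re = VD/ν = 1.693·0.261/1.15×10^-6 = 3.84×10^5 → turbulent
ε/D = 0.27/261 = 0.00103
Swamee-Jain: f = 0.02068
h_f = f(L/D)V²/(2g) = 0.02068·(903/0.261)·1.693²/(2·9.81) = 10.46 m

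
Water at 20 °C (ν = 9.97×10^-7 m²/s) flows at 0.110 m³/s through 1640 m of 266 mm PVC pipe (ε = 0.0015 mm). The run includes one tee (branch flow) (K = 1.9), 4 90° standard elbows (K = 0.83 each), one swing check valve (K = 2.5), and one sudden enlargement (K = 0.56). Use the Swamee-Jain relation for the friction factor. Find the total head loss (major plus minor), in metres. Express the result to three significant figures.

H_L ≈ 17.7 m

V = 4Q/(πD²) = 1.979 m/s; V²/2g = 0.1997 m
Re = 5.28×10^5, ε/D = 5.64×10^-6 → f = 0.01306 (Swamee-Jain)
Major: h_f = f(L/D)·V²/2g = 0.01306·6165·0.1997 = 16.08 m
Minor: ΣK = 8.28; h_m = ΣK·V²/2g = 1.654 m
Total H_L = 16.08 + 1.654 = 17.73 m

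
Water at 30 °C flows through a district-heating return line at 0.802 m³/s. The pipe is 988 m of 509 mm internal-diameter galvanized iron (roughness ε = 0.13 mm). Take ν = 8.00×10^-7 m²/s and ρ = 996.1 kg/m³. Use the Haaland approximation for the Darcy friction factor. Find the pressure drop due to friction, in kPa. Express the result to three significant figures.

Δp ≈ 222 kPa

V = 4Q/(πD²) = 4·0.802/(π·0.509²) = 3.941 m/s
Re = VD/ν = 3.941·0.509/8.00×10^-7 = 2.51×10^6 → turbulent
ε/D = 0.13/509 = 2.55×10^-4
Haaland: f = 0.01477
h_f = f(L/D)V²/(2g) = 0.01477·(988/0.509)·3.941²/(2·9.81) = 22.70 m
Δp = ρg·h_f = 996.1·9.81·22.70 = 221.8 kPa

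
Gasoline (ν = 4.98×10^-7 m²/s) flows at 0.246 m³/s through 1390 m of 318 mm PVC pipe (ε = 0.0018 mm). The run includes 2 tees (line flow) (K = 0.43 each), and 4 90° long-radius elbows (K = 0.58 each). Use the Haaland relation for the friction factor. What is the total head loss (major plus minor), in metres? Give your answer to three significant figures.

H_L ≈ 24.0 m

V = 4Q/(πD²) = 3.097 m/s; V²/2g = 0.4890 m
Re = 1.98×10^6, ε/D = 5.66×10^-6 → f = 0.01052 (Haaland)
Major: h_f = f(L/D)·V²/2g = 0.01052·4371·0.4890 = 22.49 m
Minor: ΣK = 3.18; h_m = ΣK·V²/2g = 1.555 m
Total H_L = 22.49 + 1.555 = 24.05 m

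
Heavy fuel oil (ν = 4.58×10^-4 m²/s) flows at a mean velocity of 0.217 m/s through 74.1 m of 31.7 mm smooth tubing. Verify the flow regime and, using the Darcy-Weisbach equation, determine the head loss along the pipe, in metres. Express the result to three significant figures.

Re = VD/ν = 0.217·0.03170/4.58×10^-4 = 15.0 → laminar (Re < 2300)
f = 64/Re = 4.261
h_f = f(L/D)V²/(2g) = 4.261·(74.1/0.03170)·0.217²/(2·9.81) = 23.91 m

h_f ≈ 23.9 m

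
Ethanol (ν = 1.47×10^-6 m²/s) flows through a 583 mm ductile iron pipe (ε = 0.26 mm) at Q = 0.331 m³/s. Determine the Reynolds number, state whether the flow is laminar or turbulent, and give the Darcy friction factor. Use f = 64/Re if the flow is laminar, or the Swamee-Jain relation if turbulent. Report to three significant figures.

V = 4Q/(πD²) = 1.240 m/s
Re = VD/ν = 1.240·0.583/1.47×10^-6 = 4.92×10^5
Re > 4000 → turbulent; ε/D = 4.46×10^-4
Swamee-Jain: f = 0.01744

Re ≈ 4.92×10^5; turbulent; f ≈ 0.0174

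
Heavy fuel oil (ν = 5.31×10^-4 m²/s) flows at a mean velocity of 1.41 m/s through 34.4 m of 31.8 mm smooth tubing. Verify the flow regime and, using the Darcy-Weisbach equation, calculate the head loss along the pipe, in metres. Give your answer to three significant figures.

Re = VD/ν = 1.41·0.03180/5.31×10^-4 = 84.4 → laminar (Re < 2300)
f = 64/Re = 0.7579
h_f = f(L/D)V²/(2g) = 0.7579·(34.4/0.03180)·1.41²/(2·9.81) = 83.08 m

h_f ≈ 83.1 m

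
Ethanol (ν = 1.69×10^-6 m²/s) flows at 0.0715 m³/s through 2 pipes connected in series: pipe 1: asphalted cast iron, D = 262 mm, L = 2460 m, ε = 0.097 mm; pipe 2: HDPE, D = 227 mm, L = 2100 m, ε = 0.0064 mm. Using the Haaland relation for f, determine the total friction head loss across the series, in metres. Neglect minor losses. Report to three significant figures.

Pipe 1: V = 1.326 m/s, Re = 2.06×10^5, ε/D = 3.70×10^-4, f = 0.01787, h_1 = f(L/D)V²/2g = 15.04 m
Pipe 2: V = 1.767 m/s, Re = 2.37×10^5, ε/D = 2.82×10^-5, f = 0.01520, h_2 = f(L/D)V²/2g = 22.37 m
Series → Q common, losses add: H = Σh = 37.41 m

H ≈ 37.4 m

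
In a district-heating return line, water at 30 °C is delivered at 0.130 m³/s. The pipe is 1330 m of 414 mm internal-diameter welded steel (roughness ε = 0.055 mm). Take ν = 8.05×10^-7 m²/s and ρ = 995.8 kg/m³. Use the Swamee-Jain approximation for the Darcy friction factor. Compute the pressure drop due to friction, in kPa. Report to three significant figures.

V = 4Q/(πD²) = 4·0.130/(π·0.414²) = 0.9657 m/s
Re = VD/ν = 0.9657·0.414/8.05×10^-7 = 4.97×10^5 → turbulent
ε/D = 0.055/414 = 1.33×10^-4
Swamee-Jain: f = 0.01485
h_f = f(L/D)V²/(2g) = 0.01485·(1330/0.414)·0.9657²/(2·9.81) = 2.267 m
Δp = ρg·h_f = 995.8·9.81·2.267 = 22.15 kPa

Δp ≈ 22.1 kPa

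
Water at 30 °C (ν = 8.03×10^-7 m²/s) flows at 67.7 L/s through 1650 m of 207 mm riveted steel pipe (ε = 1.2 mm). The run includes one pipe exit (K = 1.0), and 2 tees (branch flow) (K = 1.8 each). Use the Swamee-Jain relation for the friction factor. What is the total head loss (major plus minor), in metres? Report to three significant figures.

H_L ≈ 53.6 m

V = 4Q/(πD²) = 2.012 m/s; V²/2g = 0.2063 m
Re = 5.19×10^5, ε/D = 0.00580 → f = 0.03203 (Swamee-Jain)
Major: h_f = f(L/D)·V²/2g = 0.03203·7971·0.2063 = 52.66 m
Minor: ΣK = 4.60; h_m = ΣK·V²/2g = 0.9488 m
Total H_L = 52.66 + 0.9488 = 53.61 m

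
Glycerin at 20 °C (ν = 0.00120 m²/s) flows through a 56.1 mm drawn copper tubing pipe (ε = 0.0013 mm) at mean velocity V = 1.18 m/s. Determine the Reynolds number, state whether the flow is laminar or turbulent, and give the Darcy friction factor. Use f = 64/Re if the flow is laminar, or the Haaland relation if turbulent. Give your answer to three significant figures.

Re ≈ 55.2; laminar; f = 64/Re ≈ 1.16

Re = VD/ν = 1.180·0.0561/0.00120 = 55.2
Re < 2300 → laminar → f = 64/Re = 1.160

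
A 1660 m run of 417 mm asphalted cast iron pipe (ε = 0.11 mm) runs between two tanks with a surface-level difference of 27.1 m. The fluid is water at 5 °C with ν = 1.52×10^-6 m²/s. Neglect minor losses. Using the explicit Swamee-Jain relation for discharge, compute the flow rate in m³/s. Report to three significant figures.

Q ≈ 0.401 m³/s

Swamee-Jain (Type II): Q = -0.965·√(gD⁵h_f/L)·ln[ε/(3.7D) + √(3.17ν²L/(gD³h_f))]
√(gD⁵h_f/L) = √(9.81·0.417⁵·27.1/1660) = 0.04494
ε/(3.7D) = 7.13×10^-5; √(3.17ν²L/(gD³h_f)) = 2.51×10^-5
Q = -0.965·0.04494·ln(9.641×10^-5) = 0.4010 m³/s
Check: V = 2.94 m/s, Re = 8.05×10^5, f = 0.01559, h_f = 27.3 m ≈ 27.1 m ✓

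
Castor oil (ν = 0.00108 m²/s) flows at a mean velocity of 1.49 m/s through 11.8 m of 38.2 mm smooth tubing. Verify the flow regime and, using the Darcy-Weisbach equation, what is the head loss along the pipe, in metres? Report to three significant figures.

Re = VD/ν = 1.49·0.03820/0.00108 = 52.7 → laminar (Re < 2300)
f = 64/Re = 1.214
h_f = f(L/D)V²/(2g) = 1.214·(11.8/0.03820)·1.49²/(2·9.81) = 42.45 m

h_f ≈ 42.4 m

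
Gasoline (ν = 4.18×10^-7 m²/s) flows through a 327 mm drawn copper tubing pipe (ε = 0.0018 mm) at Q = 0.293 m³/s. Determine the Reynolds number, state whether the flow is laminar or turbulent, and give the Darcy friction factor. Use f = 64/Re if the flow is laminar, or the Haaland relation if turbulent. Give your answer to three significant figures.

Re ≈ 2.73×10^6; turbulent; f ≈ 0.0100

V = 4Q/(πD²) = 3.489 m/s
Re = VD/ν = 3.489·0.327/4.18×10^-7 = 2.73×10^6
Re > 4000 → turbulent; ε/D = 5.50×10^-6
Haaland: f = 0.01005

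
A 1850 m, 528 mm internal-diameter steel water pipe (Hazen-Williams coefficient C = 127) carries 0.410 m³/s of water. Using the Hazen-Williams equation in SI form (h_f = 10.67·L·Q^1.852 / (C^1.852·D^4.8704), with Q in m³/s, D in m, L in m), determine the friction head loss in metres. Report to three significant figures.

h_f ≈ 10.8 m

h_f = 10.67·1850·0.410^1.852 / (127^1.852·0.528^4.8704) = 10.79 m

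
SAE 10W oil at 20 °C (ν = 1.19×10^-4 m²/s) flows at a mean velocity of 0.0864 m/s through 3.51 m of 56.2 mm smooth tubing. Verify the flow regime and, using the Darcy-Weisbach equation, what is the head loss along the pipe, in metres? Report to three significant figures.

h_f ≈ 0.0373 m

Re = VD/ν = 0.0864·0.05620/1.19×10^-4 = 40.8 → laminar (Re < 2300)
f = 64/Re = 1.568
h_f = f(L/D)V²/(2g) = 1.568·(3.51/0.05620)·0.0864²/(2·9.81) = 0.03727 m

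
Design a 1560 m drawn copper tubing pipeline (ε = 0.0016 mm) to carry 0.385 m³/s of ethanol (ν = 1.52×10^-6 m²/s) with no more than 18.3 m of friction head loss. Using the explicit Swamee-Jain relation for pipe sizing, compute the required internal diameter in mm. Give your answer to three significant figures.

Swamee-Jain (Type III): D = 0.66·[ε^1.25·(LQ²/(gh_f))^4.75 + ν·Q^9.4·(L/(gh_f))^5.2]^0.04
LQ²/(gh_f) = 1.288; L/(gh_f) = 8.690
Term 1 = ε^1.25·(…)^4.75 = 1.89×10^-7; Term 2 = ν·Q^9.4·(…)^5.2 = 1.47×10^-5
D = 0.66·(1.89×10^-7 + 1.47×10^-5)^0.04 = 0.4231 m = 423 mm
Check: V = 2.74 m/s, Re = 7.62×10^5, f = 0.01224, h_f = 17.2 m ≈ 18.3 m ✓

D ≈ 423 mm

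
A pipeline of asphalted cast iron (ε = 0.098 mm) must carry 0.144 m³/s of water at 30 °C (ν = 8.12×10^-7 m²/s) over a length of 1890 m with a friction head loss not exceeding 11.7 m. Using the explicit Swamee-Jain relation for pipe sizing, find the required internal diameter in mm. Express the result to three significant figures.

Swamee-Jain (Type III): D = 0.66·[ε^1.25·(LQ²/(gh_f))^4.75 + ν·Q^9.4·(L/(gh_f))^5.2]^0.04
LQ²/(gh_f) = 0.3415; L/(gh_f) = 16.47
Term 1 = ε^1.25·(…)^4.75 = 5.92×10^-8; Term 2 = ν·Q^9.4·(…)^5.2 = 2.11×10^-8
D = 0.66·(5.92×10^-8 + 2.11×10^-8)^0.04 = 0.3433 m = 343 mm
Check: V = 1.56 m/s, Re = 6.58×10^5, f = 0.01597, h_f = 10.8 m ≈ 11.7 m ✓

D ≈ 343 mm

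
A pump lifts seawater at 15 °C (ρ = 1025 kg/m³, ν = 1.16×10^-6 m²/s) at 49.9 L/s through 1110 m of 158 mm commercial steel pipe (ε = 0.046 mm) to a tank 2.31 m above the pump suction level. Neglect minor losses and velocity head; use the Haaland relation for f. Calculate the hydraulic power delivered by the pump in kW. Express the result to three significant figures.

V = 4Q/(πD²) = 2.545 m/s; Re = 3.47×10^5; ε/D = 2.91×10^-4; f = 0.01653
h_f = f(L/D)V²/2g = 38.34 m
Total head H = z + h_f = 2.31 + 38.34 = 40.65 m
P_hyd = ρgQH = 1025·9.81·0.0499·40.65 = 20.39 kW

P_hyd ≈ 20.4 kW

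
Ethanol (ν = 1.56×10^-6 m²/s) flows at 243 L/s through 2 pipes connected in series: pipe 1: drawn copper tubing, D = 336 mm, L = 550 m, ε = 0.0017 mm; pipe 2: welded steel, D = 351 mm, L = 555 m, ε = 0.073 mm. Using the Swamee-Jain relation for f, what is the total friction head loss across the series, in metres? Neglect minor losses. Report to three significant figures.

Pipe 1: V = 2.741 m/s, Re = 5.90×10^5, ε/D = 5.06×10^-6, f = 0.01280, h_1 = f(L/D)V²/2g = 8.022 m
Pipe 2: V = 2.511 m/s, Re = 5.65×10^5, ε/D = 2.08×10^-4, f = 0.01543, h_2 = f(L/D)V²/2g = 7.843 m
Series → Q common, losses add: H = Σh = 15.86 m

H ≈ 15.9 m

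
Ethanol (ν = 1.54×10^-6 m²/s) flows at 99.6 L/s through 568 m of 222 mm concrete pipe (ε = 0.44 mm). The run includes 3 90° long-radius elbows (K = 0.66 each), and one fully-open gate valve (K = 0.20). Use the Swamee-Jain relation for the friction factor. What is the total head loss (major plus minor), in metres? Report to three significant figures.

H_L ≈ 21.5 m

V = 4Q/(πD²) = 2.573 m/s; V²/2g = 0.3375 m
Re = 3.71×10^5, ε/D = 0.00198 → f = 0.02399 (Swamee-Jain)
Major: h_f = f(L/D)·V²/2g = 0.02399·2559·0.3375 = 20.71 m
Minor: ΣK = 2.18; h_m = ΣK·V²/2g = 0.7357 m
Total H_L = 20.71 + 0.7357 = 21.45 m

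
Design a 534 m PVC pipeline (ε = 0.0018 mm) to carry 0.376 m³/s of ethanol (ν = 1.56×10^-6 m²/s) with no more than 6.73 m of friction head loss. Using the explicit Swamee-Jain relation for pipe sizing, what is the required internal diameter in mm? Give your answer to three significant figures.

Swamee-Jain (Type III): D = 0.66·[ε^1.25·(LQ²/(gh_f))^4.75 + ν·Q^9.4·(L/(gh_f))^5.2]^0.04
LQ²/(gh_f) = 1.143; L/(gh_f) = 8.088
Term 1 = ε^1.25·(…)^4.75 = 1.25×10^-7; Term 2 = ν·Q^9.4·(…)^5.2 = 8.33×10^-6
D = 0.66·(1.25×10^-7 + 8.33×10^-6)^0.04 = 0.4136 m = 414 mm
Check: V = 2.80 m/s, Re = 7.42×10^5, f = 0.01230, h_f = 6.34 m ≈ 6.73 m ✓

D ≈ 414 mm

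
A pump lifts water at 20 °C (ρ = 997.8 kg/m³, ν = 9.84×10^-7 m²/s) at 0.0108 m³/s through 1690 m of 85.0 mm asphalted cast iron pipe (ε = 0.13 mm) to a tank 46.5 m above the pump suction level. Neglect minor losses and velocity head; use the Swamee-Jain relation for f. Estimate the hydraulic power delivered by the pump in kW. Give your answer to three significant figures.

P_hyd ≈ 14.0 kW

V = 4Q/(πD²) = 1.903 m/s; Re = 1.64×10^5; ε/D = 0.00153; f = 0.02329
h_f = f(L/D)V²/2g = 85.50 m
Total head H = z + h_f = 46.5 + 85.50 = 132.0 m
P_hyd = ρgQH = 997.8·9.81·0.0108·132.0 = 13.95 kW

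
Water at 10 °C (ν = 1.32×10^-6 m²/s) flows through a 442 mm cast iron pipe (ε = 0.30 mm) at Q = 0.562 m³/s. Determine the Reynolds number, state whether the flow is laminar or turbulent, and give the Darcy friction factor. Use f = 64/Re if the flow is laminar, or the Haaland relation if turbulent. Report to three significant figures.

Re ≈ 1.23×10^6; turbulent; f ≈ 0.0182

V = 4Q/(πD²) = 3.663 m/s
Re = VD/ν = 3.663·0.442/1.32×10^-6 = 1.23×10^6
Re > 4000 → turbulent; ε/D = 6.79×10^-4
Haaland: f = 0.01823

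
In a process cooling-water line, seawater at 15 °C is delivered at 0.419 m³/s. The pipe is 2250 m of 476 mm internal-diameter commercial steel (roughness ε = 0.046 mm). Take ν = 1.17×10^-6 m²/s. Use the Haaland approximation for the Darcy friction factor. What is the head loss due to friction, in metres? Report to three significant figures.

V = 4Q/(πD²) = 4·0.419/(π·0.476²) = 2.355 m/s
Re = VD/ν = 2.355·0.476/1.17×10^-6 = 9.58×10^5 → turbulent
ε/D = 0.046/476 = 9.66×10^-5
Haaland: f = 0.01332
h_f = f(L/D)V²/(2g) = 0.01332·(2250/0.476)·2.355²/(2·9.81) = 17.80 m

h_f ≈ 17.8 m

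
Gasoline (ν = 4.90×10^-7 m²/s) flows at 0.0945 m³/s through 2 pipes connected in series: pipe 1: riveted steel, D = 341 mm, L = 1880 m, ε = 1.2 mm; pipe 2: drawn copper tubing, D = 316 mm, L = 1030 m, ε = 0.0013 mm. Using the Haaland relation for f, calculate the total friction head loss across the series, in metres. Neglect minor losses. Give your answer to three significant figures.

H ≈ 11.2 m

Pipe 1: V = 1.035 m/s, Re = 7.20×10^5, ε/D = 0.00352, f = 0.02759, h_1 = f(L/D)V²/2g = 8.300 m
Pipe 2: V = 1.205 m/s, Re = 7.77×10^5, ε/D = 4.11×10^-6, f = 0.01215, h_2 = f(L/D)V²/2g = 2.931 m
Series → Q common, losses add: H = Σh = 11.23 m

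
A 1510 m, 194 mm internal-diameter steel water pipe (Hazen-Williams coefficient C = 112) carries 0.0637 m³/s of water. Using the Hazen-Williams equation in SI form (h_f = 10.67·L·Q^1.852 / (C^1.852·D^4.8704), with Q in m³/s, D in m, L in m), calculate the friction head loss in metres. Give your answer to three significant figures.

h_f = 10.67·1510·0.0637^1.852 / (112^1.852·0.194^4.8704) = 46.34 m

h_f ≈ 46.3 m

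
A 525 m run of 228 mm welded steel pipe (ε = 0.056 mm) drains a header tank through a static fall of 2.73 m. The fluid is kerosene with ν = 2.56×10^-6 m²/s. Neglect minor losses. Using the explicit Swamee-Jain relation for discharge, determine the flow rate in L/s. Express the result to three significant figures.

Q ≈ 44.8 L/s

Swamee-Jain (Type II): Q = -0.965·√(gD⁵h_f/L)·ln[ε/(3.7D) + √(3.17ν²L/(gD³h_f))]
√(gD⁵h_f/L) = √(9.81·0.228⁵·2.73/525) = 0.005606
ε/(3.7D) = 6.64×10^-5; √(3.17ν²L/(gD³h_f)) = 1.85×10^-4
Q = -0.965·0.005606·ln(2.517×10^-4) = 0.04483 m³/s
Check: V = 1.10 m/s, Re = 9.78×10^4, f = 0.01930, h_f = 2.73 m ≈ 2.73 m ✓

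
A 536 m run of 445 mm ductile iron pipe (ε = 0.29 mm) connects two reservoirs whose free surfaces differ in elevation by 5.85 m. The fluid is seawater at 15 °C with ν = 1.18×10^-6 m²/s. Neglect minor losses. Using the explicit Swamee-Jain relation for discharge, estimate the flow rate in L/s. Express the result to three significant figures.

Swamee-Jain (Type II): Q = -0.965·√(gD⁵h_f/L)·ln[ε/(3.7D) + √(3.17ν²L/(gD³h_f))]
√(gD⁵h_f/L) = √(9.81·0.445⁵·5.85/536) = 0.04322
ε/(3.7D) = 1.76×10^-4; √(3.17ν²L/(gD³h_f)) = 2.16×10^-5
Q = -0.965·0.04322·ln(1.978×10^-4) = 0.3557 m³/s
Check: V = 2.29 m/s, Re = 8.63×10^5, f = 0.01832, h_f = 5.88 m ≈ 5.85 m ✓

Q ≈ 356 L/s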